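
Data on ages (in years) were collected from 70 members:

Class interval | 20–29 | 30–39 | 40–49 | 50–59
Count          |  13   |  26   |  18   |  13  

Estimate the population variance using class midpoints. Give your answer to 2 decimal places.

98.96

Midpoints: 24.5, 34.5, 44.5, 54.5
n = 70, Σfm = 2725, mean = 38.9286
Σfm² = 113007.5
Σf(m − x̄)² = Σfm² − (Σfm)²/n = 113007.5 − 2725²/70 = 6927.1429
Population variance = 6927.1429 / 70 = 98.9592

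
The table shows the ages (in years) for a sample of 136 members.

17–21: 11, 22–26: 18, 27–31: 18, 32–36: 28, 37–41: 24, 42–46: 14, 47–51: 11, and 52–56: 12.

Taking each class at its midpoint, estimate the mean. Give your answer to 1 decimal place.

35.7

Midpoints: 19, 24, 29, 34, 39, 44, 49, 54
Σfm = 11×19 + 18×24 + 18×29 + 28×34 + 24×39 + 14×44 + 11×49 + 12×54 = 4854
n = Σf = 136
Mean = 4854 / 136 = 35.6912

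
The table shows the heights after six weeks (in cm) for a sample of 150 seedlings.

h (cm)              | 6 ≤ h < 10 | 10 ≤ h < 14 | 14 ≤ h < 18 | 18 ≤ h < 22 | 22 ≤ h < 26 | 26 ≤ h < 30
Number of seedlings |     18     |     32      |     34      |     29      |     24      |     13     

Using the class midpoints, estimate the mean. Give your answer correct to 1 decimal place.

17.3

Midpoints: 8, 12, 16, 20, 24, 28
Σfm = 18×8 + 32×12 + 34×16 + 29×20 + 24×24 + 13×28 = 2592
n = Σf = 150
Mean = 2592 / 150 = 17.2800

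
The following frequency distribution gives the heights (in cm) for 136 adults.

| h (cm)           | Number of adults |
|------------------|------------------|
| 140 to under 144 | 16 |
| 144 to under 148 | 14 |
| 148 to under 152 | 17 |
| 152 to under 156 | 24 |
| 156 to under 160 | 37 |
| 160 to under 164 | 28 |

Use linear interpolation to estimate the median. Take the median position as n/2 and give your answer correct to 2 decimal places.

155.50

Cumulative frequencies: 16, 30, 47, 71, 108, 136
n = 136; position = n/2 = 68.
This falls in the class 152 to under 156: L = 152, F = 47, f = 24, h = 4.
Median ≈ 152 + ((68 − 47) / 24) × 4 = 155.5000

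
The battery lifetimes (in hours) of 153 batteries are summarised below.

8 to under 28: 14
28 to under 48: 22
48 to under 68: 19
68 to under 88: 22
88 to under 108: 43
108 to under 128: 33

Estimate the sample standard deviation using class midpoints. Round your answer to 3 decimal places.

32.763

Midpoints: 18, 38, 58, 78, 98, 118
n = 153, Σfm = 12014, mean = 78.5229
Σfm² = 1106532
Σf(m − x̄)² = Σfm² − (Σfm)²/n = 1106532 − 12014²/153 = 163158.1699
Sample variance = 163158.1699 / 152 = 1073.4090
Standard deviation = √1073.4090 = 32.7629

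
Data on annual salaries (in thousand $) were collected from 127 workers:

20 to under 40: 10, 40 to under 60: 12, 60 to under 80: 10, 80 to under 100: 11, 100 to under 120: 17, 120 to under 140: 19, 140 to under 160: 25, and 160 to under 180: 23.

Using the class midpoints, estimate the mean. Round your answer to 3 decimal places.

Midpoints: 30, 50, 70, 90, 110, 130, 150, 170
Σfm = 10×30 + 12×50 + 10×70 + 11×90 + 17×110 + 19×130 + 25×150 + 23×170 = 14590
n = Σf = 127
Mean = 14590 / 127 = 114.8819

114.882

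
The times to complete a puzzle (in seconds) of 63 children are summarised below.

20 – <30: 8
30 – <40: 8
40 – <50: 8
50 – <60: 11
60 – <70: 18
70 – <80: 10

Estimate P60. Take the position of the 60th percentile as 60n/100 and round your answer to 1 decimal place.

Cumulative frequencies: 8, 16, 24, 35, 53, 63
n = 63; position = 60n/100 = 37.8.
This falls in the class 60 – <70: L = 60, F = 35, f = 18, h = 10.
60th percentile ≈ 60 + ((37.8 − 35) / 18) × 10 = 61.5556

61.6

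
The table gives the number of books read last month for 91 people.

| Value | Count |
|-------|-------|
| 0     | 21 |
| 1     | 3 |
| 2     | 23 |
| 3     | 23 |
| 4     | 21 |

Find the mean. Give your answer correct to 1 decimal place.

Values: 0, 1, 2, 3, 4
Σfx = 21×0 + 3×1 + 23×2 + 23×3 + 21×4 = 202
n = Σf = 91
Mean = 202 / 91 = 2.2198

2.2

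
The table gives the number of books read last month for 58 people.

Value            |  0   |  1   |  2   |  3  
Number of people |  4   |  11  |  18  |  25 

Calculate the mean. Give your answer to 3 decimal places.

2.103

Values: 0, 1, 2, 3
Σfx = 4×0 + 11×1 + 18×2 + 25×3 = 122
n = Σf = 58
Mean = 122 / 58 = 2.1034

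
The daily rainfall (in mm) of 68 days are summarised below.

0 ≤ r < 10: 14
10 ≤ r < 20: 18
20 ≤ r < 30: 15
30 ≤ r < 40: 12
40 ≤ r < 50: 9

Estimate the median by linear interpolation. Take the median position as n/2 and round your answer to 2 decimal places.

Cumulative frequencies: 14, 32, 47, 59, 68
n = 68; position = n/2 = 34.
This falls in the class 20 ≤ r < 30: L = 20, F = 32, f = 15, h = 10.
Median ≈ 20 + ((34 − 32) / 15) × 10 = 21.3333

21.33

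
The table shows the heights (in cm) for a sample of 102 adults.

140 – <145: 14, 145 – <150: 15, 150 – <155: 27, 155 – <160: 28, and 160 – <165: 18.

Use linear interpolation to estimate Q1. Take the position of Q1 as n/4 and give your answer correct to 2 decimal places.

148.83

Cumulative frequencies: 14, 29, 56, 84, 102
n = 102; position = n/4 = 25.5.
This falls in the class 145 – <150: L = 145, F = 14, f = 15, h = 5.
Lower quartile ≈ 145 + ((25.5 − 14) / 15) × 5 = 148.8333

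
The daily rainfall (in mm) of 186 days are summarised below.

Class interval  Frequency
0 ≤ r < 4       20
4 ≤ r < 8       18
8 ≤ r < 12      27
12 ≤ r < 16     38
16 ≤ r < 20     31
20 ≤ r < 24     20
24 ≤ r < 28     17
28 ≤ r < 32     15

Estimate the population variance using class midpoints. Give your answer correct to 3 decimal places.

65.745

Midpoints: 2, 6, 10, 14, 18, 22, 26, 30
n = 186, Σfm = 2840, mean = 15.2688
Σfm² = 55592
Σf(m − x̄)² = Σfm² − (Σfm)²/n = 55592 − 2840²/186 = 12228.5591
Population variance = 12228.5591 / 186 = 65.7449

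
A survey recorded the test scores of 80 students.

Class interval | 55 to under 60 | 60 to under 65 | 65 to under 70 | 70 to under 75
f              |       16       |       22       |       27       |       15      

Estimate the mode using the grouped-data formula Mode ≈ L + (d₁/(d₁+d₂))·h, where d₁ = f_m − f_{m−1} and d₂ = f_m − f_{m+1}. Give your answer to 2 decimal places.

Modal class: 65 to under 70 (highest frequency 27).
d₁ = 27 − 22 = 5, d₂ = 27 − 15 = 12
Mode ≈ 65 + (5/(5+12)) × 5 = 65 + 1.4706 = 66.4706

66.47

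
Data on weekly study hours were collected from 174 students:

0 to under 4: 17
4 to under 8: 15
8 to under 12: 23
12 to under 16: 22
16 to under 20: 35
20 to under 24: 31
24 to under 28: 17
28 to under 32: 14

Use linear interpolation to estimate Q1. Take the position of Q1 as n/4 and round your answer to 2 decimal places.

Cumulative frequencies: 17, 32, 55, 77, 112, 143, 160, 174
n = 174; position = n/4 = 43.5.
This falls in the class 8 to under 12: L = 8, F = 32, f = 23, h = 4.
Lower quartile ≈ 8 + ((43.5 − 32) / 23) × 4 = 10.0000

10.00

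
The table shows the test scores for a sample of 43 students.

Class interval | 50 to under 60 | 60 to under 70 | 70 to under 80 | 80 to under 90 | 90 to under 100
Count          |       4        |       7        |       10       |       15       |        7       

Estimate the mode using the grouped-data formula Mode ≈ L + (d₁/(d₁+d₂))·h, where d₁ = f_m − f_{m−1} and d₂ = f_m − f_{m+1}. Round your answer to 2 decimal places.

Modal class: 80 to under 90 (highest frequency 15).
d₁ = 15 − 10 = 5, d₂ = 15 − 7 = 8
Mode ≈ 80 + (5/(5+8)) × 10 = 80 + 3.8462 = 83.8462

83.85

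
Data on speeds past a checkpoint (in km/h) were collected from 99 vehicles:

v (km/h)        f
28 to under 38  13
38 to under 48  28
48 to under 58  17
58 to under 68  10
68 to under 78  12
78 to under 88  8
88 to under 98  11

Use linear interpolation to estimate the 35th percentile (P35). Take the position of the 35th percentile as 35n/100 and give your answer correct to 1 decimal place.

45.7

Cumulative frequencies: 13, 41, 58, 68, 80, 88, 99
n = 99; position = 35n/100 = 34.65.
This falls in the class 38 to under 48: L = 38, F = 13, f = 28, h = 10.
35th percentile ≈ 38 + ((34.65 − 13) / 28) × 10 = 45.7321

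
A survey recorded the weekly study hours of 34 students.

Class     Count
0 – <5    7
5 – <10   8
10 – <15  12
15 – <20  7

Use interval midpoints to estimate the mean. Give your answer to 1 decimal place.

Midpoints: 2.5, 7.5, 12.5, 17.5
Σfm = 7×2.5 + 8×7.5 + 12×12.5 + 7×17.5 = 350
n = Σf = 34
Mean = 350 / 34 = 10.2941

10.3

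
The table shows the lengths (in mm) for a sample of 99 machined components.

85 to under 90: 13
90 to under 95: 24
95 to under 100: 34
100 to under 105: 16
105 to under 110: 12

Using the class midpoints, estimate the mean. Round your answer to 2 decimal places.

Midpoints: 87.5, 92.5, 97.5, 102.5, 107.5
Σfm = 13×87.5 + 24×92.5 + 34×97.5 + 16×102.5 + 12×107.5 = 9602.5
n = Σf = 99
Mean = 9602.5 / 99 = 96.9949

96.99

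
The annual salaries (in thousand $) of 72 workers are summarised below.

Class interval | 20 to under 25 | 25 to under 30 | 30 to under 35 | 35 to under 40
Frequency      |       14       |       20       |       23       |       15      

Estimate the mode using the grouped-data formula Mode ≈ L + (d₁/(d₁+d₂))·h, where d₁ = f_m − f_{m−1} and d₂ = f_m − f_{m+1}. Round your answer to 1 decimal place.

31.4

Modal class: 30 to under 35 (highest frequency 23).
d₁ = 23 − 20 = 3, d₂ = 23 − 15 = 8
Mode ≈ 30 + (3/(3+8)) × 5 = 30 + 1.3636 = 31.3636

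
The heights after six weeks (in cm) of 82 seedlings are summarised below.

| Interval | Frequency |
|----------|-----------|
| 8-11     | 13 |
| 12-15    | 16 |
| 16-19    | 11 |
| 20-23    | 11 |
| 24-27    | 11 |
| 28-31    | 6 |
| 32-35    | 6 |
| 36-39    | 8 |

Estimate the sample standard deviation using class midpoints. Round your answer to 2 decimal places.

8.98

Midpoints: 9.5, 13.5, 17.5, 21.5, 25.5, 29.5, 33.5, 37.5
n = 82, Σfm = 1727, mean = 21.0610
Σfm² = 42900.5
Σf(m − x̄)² = Σfm² − (Σfm)²/n = 42900.5 − 1727²/82 = 6528.1951
Sample variance = 6528.1951 / 81 = 80.5950
Standard deviation = √80.5950 = 8.9775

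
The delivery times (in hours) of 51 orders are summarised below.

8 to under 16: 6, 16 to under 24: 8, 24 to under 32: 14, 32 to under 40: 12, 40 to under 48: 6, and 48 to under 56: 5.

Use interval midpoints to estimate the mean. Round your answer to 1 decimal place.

31.0

Midpoints: 12, 20, 28, 36, 44, 52
Σfm = 6×12 + 8×20 + 14×28 + 12×36 + 6×44 + 5×52 = 1580
n = Σf = 51
Mean = 1580 / 51 = 30.9804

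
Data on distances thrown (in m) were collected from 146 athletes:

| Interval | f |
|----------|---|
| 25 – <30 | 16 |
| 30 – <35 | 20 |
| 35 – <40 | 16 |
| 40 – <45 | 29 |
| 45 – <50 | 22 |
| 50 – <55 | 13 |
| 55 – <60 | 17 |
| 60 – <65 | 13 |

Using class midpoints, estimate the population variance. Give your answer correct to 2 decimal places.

Midpoints: 27.5, 32.5, 37.5, 42.5, 47.5, 52.5, 57.5, 62.5
n = 146, Σfm = 6440, mean = 44.1096
Σfm² = 300562.5
Σf(m − x̄)² = Σfm² − (Σfm)²/n = 300562.5 − 6440²/146 = 16496.7466
Population variance = 16496.7466 / 146 = 112.9914

112.99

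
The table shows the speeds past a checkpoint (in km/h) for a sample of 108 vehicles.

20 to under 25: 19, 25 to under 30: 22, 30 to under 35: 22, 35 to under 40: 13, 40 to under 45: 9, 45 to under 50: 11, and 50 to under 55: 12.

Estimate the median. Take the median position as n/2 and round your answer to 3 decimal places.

Cumulative frequencies: 19, 41, 63, 76, 85, 96, 108
n = 108; position = n/2 = 54.
This falls in the class 30 to under 35: L = 30, F = 41, f = 22, h = 5.
Median ≈ 30 + ((54 − 41) / 22) × 5 = 32.9545

32.955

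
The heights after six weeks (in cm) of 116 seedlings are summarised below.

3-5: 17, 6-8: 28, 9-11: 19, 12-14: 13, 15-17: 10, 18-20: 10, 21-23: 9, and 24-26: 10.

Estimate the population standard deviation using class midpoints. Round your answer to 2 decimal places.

Midpoints: 4, 7, 10, 13, 16, 19, 22, 25
n = 116, Σfm = 1421, mean = 12.2500
Σfm² = 22517
Σf(m − x̄)² = Σfm² − (Σfm)²/n = 22517 − 1421²/116 = 5109.7500
Population variance = 5109.7500 / 116 = 44.0496
Standard deviation = √44.0496 = 6.6370

6.64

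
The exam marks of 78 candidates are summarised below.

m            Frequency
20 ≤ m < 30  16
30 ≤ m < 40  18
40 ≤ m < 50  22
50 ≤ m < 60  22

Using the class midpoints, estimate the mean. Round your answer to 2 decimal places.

41.41

Midpoints: 25, 35, 45, 55
Σfm = 16×25 + 18×35 + 22×45 + 22×55 = 3230
n = Σf = 78
Mean = 3230 / 78 = 41.4103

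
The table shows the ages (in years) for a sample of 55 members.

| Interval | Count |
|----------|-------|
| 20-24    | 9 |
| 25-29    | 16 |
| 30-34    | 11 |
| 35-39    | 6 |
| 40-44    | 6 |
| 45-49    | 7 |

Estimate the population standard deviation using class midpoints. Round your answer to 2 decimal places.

Midpoints: 22, 27, 32, 37, 42, 47
n = 55, Σfm = 1785, mean = 32.4545
Σfm² = 61545
Σf(m − x̄)² = Σfm² − (Σfm)²/n = 61545 − 1785²/55 = 3613.6364
Population variance = 3613.6364 / 55 = 65.7025
Standard deviation = √65.7025 = 8.1057

8.11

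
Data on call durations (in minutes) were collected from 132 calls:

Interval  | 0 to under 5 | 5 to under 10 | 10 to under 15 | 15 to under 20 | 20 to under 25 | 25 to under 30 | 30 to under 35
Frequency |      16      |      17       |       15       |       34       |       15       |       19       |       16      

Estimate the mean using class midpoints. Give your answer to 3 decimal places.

17.652

Midpoints: 2.5, 7.5, 12.5, 17.5, 22.5, 27.5, 32.5
Σfm = 16×2.5 + 17×7.5 + 15×12.5 + 34×17.5 + 15×22.5 + 19×27.5 + 16×32.5 = 2330
n = Σf = 132
Mean = 2330 / 132 = 17.6515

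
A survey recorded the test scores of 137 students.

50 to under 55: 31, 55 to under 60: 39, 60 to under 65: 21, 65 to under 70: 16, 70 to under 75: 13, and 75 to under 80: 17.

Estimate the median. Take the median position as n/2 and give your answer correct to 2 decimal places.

59.81

Cumulative frequencies: 31, 70, 91, 107, 120, 137
n = 137; position = n/2 = 68.5.
This falls in the class 55 to under 60: L = 55, F = 31, f = 39, h = 5.
Median ≈ 55 + ((68.5 − 31) / 39) × 5 = 59.8077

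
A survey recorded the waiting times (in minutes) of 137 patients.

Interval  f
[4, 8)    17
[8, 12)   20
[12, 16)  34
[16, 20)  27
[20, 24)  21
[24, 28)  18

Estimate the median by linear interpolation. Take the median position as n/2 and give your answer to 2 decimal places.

Cumulative frequencies: 17, 37, 71, 98, 119, 137
n = 137; position = n/2 = 68.5.
This falls in the class [12, 16): L = 12, F = 37, f = 34, h = 4.
Median ≈ 12 + ((68.5 − 37) / 34) × 4 = 15.7059

15.71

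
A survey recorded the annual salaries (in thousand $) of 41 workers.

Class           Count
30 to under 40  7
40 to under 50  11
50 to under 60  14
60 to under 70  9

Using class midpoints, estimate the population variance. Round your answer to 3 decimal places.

Midpoints: 35, 45, 55, 65
n = 41, Σfm = 2095, mean = 51.0976
Σfm² = 111225
Σf(m − x̄)² = Σfm² − (Σfm)²/n = 111225 − 2095²/41 = 4175.6098
Population variance = 4175.6098 / 41 = 101.8441

101.844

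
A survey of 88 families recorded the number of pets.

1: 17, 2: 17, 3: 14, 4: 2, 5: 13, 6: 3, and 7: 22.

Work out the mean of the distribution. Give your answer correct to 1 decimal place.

Values: 1, 2, 3, 4, 5, 6, 7
Σfx = 17×1 + 17×2 + 14×3 + 2×4 + 13×5 + 3×6 + 22×7 = 338
n = Σf = 88
Mean = 338 / 88 = 3.8409

3.8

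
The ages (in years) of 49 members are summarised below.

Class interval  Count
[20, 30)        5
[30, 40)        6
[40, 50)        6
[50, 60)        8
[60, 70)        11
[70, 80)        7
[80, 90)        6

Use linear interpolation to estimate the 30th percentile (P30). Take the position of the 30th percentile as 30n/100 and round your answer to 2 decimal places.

46.17

Cumulative frequencies: 5, 11, 17, 25, 36, 43, 49
n = 49; position = 30n/100 = 14.7.
This falls in the class [40, 50): L = 40, F = 11, f = 6, h = 10.
30th percentile ≈ 40 + ((14.7 − 11) / 6) × 10 = 46.1667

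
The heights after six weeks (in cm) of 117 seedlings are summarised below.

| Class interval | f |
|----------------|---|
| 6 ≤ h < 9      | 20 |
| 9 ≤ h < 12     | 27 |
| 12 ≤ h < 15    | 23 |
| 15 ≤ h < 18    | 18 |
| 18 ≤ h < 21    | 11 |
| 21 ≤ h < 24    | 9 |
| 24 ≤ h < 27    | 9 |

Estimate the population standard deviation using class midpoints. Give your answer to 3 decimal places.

5.427

Midpoints: 7.5, 10.5, 13.5, 16.5, 19.5, 22.5, 25.5
n = 117, Σfm = 1687.5, mean = 14.4231
Σfm² = 27785.25
Σf(m − x̄)² = Σfm² − (Σfm)²/n = 27785.25 − 1687.5²/117 = 3446.3077
Population variance = 3446.3077 / 117 = 29.4556
Standard deviation = √29.4556 = 5.4273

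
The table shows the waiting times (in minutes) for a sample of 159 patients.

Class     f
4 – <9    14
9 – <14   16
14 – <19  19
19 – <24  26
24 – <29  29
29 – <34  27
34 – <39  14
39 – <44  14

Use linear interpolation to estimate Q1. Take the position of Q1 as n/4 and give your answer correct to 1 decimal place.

16.6

Cumulative frequencies: 14, 30, 49, 75, 104, 131, 145, 159
n = 159; position = n/4 = 39.75.
This falls in the class 14 – <19: L = 14, F = 30, f = 19, h = 5.
Lower quartile ≈ 14 + ((39.75 − 30) / 19) × 5 = 16.5658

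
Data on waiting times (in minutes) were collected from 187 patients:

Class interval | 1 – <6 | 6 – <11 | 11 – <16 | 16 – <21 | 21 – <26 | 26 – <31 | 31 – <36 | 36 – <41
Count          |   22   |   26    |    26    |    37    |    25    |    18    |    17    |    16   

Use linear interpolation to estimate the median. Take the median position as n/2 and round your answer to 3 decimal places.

18.635

Cumulative frequencies: 22, 48, 74, 111, 136, 154, 171, 187
n = 187; position = n/2 = 93.5.
This falls in the class 16 – <21: L = 16, F = 74, f = 37, h = 5.
Median ≈ 16 + ((93.5 − 74) / 37) × 5 = 18.6351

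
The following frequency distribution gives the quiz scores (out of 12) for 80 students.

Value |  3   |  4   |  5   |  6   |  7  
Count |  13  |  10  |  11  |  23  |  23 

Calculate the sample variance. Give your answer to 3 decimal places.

2.068

Values: 3, 4, 5, 6, 7
n = 80, Σfx = 433, mean = 5.4125
Σfx² = 2507
Σf(x − x̄)² = Σfx² − (Σfx)²/n = 2507 − 433²/80 = 163.3875
Sample variance = 163.3875 / 79 = 2.0682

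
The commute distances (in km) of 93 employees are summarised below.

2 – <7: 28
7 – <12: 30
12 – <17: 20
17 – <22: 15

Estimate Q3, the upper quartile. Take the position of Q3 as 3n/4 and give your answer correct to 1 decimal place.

14.9

Cumulative frequencies: 28, 58, 78, 93
n = 93; position = 3n/4 = 69.75.
This falls in the class 12 – <17: L = 12, F = 58, f = 20, h = 5.
Upper quartile ≈ 12 + ((69.75 − 58) / 20) × 5 = 14.9375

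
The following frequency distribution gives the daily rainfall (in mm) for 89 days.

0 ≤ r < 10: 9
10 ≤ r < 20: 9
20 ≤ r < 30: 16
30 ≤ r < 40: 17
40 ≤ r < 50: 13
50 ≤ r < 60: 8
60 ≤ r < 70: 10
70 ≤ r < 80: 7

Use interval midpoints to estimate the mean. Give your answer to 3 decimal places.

Midpoints: 5, 15, 25, 35, 45, 55, 65, 75
Σfm = 9×5 + 9×15 + 16×25 + 17×35 + 13×45 + 8×55 + 10×65 + 7×75 = 3375
n = Σf = 89
Mean = 3375 / 89 = 37.9213

37.921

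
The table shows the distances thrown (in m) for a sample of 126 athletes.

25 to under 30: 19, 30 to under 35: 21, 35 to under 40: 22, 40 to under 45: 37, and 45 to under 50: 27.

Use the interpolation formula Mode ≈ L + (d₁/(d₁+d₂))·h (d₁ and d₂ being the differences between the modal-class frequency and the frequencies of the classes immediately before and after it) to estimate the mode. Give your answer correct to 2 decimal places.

Modal class: 40 to under 45 (highest frequency 37).
d₁ = 37 − 22 = 15, d₂ = 37 − 27 = 10
Mode ≈ 40 + (15/(15+10)) × 5 = 40 + 3.0000 = 43.0000

43.00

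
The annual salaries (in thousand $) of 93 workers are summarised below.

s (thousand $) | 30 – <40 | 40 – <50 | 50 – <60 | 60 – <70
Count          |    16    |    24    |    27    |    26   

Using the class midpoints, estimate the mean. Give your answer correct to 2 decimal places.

51.77

Midpoints: 35, 45, 55, 65
Σfm = 16×35 + 24×45 + 27×55 + 26×65 = 4815
n = Σf = 93
Mean = 4815 / 93 = 51.7742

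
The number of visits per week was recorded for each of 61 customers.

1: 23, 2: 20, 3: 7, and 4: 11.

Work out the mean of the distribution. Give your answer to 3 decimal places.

2.098

Values: 1, 2, 3, 4
Σfx = 23×1 + 20×2 + 7×3 + 11×4 = 128
n = Σf = 61
Mean = 128 / 61 = 2.0984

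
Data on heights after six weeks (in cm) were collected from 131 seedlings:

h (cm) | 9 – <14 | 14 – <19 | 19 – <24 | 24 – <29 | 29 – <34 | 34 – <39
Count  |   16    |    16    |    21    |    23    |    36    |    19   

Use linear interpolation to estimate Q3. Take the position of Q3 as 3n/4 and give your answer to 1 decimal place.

Cumulative frequencies: 16, 32, 53, 76, 112, 131
n = 131; position = 3n/4 = 98.25.
This falls in the class 29 – <34: L = 29, F = 76, f = 36, h = 5.
Upper quartile ≈ 29 + ((98.25 − 76) / 36) × 5 = 32.0903

32.1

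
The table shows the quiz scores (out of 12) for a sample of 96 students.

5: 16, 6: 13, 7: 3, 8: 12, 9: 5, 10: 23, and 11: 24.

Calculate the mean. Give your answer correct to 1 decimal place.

8.5

Values: 5, 6, 7, 8, 9, 10, 11
Σfx = 16×5 + 13×6 + 3×7 + 12×8 + 5×9 + 23×10 + 24×11 = 814
n = Σf = 96
Mean = 814 / 96 = 8.4792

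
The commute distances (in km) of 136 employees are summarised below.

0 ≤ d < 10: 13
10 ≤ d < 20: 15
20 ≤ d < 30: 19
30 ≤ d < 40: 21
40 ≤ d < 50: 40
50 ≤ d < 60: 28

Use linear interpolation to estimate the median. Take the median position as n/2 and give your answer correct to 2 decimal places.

40.00

Cumulative frequencies: 13, 28, 47, 68, 108, 136
n = 136; position = n/2 = 68.
This falls in the class 30 ≤ d < 40: L = 30, F = 47, f = 21, h = 10.
Median ≈ 30 + ((68 − 47) / 21) × 10 = 40.0000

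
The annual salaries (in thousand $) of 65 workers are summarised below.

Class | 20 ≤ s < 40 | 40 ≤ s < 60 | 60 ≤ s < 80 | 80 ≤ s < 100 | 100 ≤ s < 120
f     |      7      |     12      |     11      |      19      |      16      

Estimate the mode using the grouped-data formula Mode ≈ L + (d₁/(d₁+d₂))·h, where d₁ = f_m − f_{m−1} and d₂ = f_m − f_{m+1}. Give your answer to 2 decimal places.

94.55

Modal class: 80 ≤ s < 100 (highest frequency 19).
d₁ = 19 − 11 = 8, d₂ = 19 − 16 = 3
Mode ≈ 80 + (8/(8+3)) × 20 = 80 + 14.5455 = 94.5455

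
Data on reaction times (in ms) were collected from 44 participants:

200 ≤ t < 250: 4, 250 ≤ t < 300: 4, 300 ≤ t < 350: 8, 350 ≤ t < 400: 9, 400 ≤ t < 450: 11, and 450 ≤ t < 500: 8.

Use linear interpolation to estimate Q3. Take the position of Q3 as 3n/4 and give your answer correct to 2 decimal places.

436.36

Cumulative frequencies: 4, 8, 16, 25, 36, 44
n = 44; position = 3n/4 = 33.
This falls in the class 400 ≤ t < 450: L = 400, F = 25, f = 11, h = 50.
Upper quartile ≈ 400 + ((33 − 25) / 11) × 50 = 436.3636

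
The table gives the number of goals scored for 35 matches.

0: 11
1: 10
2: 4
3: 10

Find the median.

Cumulative frequencies: 11, 21, 25, 35
n = 35, so the median is the value in position (n+1)/2 = 18.
Position 18 falls at value 1.

1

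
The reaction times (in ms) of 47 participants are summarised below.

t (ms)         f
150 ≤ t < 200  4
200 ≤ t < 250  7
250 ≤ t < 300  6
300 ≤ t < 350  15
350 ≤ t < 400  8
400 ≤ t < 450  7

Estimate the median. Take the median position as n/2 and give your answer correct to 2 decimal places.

321.67

Cumulative frequencies: 4, 11, 17, 32, 40, 47
n = 47; position = n/2 = 23.5.
This falls in the class 300 ≤ t < 350: L = 300, F = 17, f = 15, h = 50.
Median ≈ 300 + ((23.5 − 17) / 15) × 50 = 321.6667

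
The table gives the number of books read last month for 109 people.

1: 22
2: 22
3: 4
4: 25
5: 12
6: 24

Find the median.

Cumulative frequencies: 22, 44, 48, 73, 85, 109
n = 109, so the median is the value in position (n+1)/2 = 55.
Position 55 falls at value 4.

4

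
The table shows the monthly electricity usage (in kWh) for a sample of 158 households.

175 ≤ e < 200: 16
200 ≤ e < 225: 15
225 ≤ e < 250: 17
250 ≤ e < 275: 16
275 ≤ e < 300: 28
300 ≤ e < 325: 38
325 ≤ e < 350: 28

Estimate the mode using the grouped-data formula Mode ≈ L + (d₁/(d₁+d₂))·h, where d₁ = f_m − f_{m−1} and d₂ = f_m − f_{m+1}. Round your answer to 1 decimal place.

312.5

Modal class: 300 ≤ e < 325 (highest frequency 38).
d₁ = 38 − 28 = 10, d₂ = 38 − 28 = 10
Mode ≈ 300 + (10/(10+10)) × 25 = 300 + 12.5000 = 312.5000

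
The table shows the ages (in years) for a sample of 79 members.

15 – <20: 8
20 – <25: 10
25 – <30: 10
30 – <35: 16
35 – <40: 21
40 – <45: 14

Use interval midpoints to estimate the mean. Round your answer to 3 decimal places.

32.184

Midpoints: 17.5, 22.5, 27.5, 32.5, 37.5, 42.5
Σfm = 8×17.5 + 10×22.5 + 10×27.5 + 16×32.5 + 21×37.5 + 14×42.5 = 2542.5
n = Σf = 79
Mean = 2542.5 / 79 = 32.1835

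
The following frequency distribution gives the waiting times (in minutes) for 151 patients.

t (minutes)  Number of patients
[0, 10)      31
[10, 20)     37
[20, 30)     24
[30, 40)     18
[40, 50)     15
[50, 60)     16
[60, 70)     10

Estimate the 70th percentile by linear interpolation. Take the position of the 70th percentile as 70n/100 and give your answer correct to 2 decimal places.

37.61

Cumulative frequencies: 31, 68, 92, 110, 125, 141, 151
n = 151; position = 70n/100 = 105.7.
This falls in the class [30, 40): L = 30, F = 92, f = 18, h = 10.
70th percentile ≈ 30 + ((105.7 − 92) / 18) × 10 = 37.6111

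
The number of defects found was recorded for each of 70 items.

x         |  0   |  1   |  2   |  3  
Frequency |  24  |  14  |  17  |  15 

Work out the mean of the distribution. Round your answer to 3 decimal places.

1.329

Values: 0, 1, 2, 3
Σfx = 24×0 + 14×1 + 17×2 + 15×3 = 93
n = Σf = 70
Mean = 93 / 70 = 1.3286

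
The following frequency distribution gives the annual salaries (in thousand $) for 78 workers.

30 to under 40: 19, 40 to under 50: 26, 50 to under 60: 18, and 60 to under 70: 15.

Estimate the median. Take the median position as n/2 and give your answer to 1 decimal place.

47.7

Cumulative frequencies: 19, 45, 63, 78
n = 78; position = n/2 = 39.
This falls in the class 40 to under 50: L = 40, F = 19, f = 26, h = 10.
Median ≈ 40 + ((39 − 19) / 26) × 10 = 47.6923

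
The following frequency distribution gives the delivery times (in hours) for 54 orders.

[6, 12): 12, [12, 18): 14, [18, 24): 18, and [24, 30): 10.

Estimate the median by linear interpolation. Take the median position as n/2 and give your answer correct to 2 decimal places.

18.33

Cumulative frequencies: 12, 26, 44, 54
n = 54; position = n/2 = 27.
This falls in the class [18, 24): L = 18, F = 26, f = 18, h = 6.
Median ≈ 18 + ((27 − 26) / 18) × 6 = 18.3333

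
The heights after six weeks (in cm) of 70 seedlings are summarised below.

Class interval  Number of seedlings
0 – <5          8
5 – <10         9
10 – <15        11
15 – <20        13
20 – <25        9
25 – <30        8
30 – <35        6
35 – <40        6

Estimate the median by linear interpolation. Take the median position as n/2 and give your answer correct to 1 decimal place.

17.7

Cumulative frequencies: 8, 17, 28, 41, 50, 58, 64, 70
n = 70; position = n/2 = 35.
This falls in the class 15 – <20: L = 15, F = 28, f = 13, h = 5.
Median ≈ 15 + ((35 − 28) / 13) × 5 = 17.6923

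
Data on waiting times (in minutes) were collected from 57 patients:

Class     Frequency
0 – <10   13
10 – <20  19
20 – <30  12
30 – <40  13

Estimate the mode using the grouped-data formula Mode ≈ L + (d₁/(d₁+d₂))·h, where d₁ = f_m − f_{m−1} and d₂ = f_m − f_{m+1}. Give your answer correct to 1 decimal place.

14.6

Modal class: 10 – <20 (highest frequency 19).
d₁ = 19 − 13 = 6, d₂ = 19 − 12 = 7
Mode ≈ 10 + (6/(6+7)) × 10 = 10 + 4.6154 = 14.6154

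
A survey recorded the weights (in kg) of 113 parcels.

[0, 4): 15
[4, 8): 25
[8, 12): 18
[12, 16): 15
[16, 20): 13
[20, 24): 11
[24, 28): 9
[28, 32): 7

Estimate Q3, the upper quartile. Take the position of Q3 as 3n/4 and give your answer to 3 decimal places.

19.615

Cumulative frequencies: 15, 40, 58, 73, 86, 97, 106, 113
n = 113; position = 3n/4 = 84.75.
This falls in the class [16, 20): L = 16, F = 73, f = 13, h = 4.
Upper quartile ≈ 16 + ((84.75 − 73) / 13) × 4 = 19.6154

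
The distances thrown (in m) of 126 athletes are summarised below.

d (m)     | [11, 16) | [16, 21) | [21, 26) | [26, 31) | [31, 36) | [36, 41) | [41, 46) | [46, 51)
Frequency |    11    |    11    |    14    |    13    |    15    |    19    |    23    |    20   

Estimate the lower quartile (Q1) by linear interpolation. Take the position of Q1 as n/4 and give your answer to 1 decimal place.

Cumulative frequencies: 11, 22, 36, 49, 64, 83, 106, 126
n = 126; position = n/4 = 31.5.
This falls in the class [21, 26): L = 21, F = 22, f = 14, h = 5.
Lower quartile ≈ 21 + ((31.5 − 22) / 14) × 5 = 24.3929

24.4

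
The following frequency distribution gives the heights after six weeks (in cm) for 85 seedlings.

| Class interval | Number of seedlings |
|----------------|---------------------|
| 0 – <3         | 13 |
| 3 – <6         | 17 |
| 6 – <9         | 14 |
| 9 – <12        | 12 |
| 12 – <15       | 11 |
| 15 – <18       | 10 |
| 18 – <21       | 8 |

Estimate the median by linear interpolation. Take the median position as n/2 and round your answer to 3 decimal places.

Cumulative frequencies: 13, 30, 44, 56, 67, 77, 85
n = 85; position = n/2 = 42.5.
This falls in the class 6 – <9: L = 6, F = 30, f = 14, h = 3.
Median ≈ 6 + ((42.5 − 30) / 14) × 3 = 8.6786

8.679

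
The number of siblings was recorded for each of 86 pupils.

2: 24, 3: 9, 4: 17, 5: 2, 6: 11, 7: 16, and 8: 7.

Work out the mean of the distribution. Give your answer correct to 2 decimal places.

4.50

Values: 2, 3, 4, 5, 6, 7, 8
Σfx = 24×2 + 9×3 + 17×4 + 2×5 + 11×6 + 16×7 + 7×8 = 387
n = Σf = 86
Mean = 387 / 86 = 4.5000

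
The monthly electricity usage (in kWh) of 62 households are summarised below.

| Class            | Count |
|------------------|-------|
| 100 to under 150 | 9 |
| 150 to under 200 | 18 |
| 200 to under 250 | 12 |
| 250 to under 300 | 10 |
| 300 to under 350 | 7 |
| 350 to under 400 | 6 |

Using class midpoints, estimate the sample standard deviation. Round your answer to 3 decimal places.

Midpoints: 125, 175, 225, 275, 325, 375
n = 62, Σfm = 14250, mean = 229.8387
Σfm² = 3638750
Σf(m − x̄)² = Σfm² − (Σfm)²/n = 3638750 − 14250²/62 = 363548.3871
Sample variance = 363548.3871 / 61 = 5959.8096
Standard deviation = √5959.8096 = 77.1998

77.200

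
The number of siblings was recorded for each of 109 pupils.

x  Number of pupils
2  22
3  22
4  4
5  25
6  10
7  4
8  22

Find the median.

5

Cumulative frequencies: 22, 44, 48, 73, 83, 87, 109
n = 109, so the median is the value in position (n+1)/2 = 55.
Position 55 falls at value 5.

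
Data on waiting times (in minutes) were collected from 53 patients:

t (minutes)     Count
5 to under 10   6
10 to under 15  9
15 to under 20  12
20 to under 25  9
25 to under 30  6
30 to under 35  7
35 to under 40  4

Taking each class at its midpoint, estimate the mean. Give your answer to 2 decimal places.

20.99

Midpoints: 7.5, 12.5, 17.5, 22.5, 27.5, 32.5, 37.5
Σfm = 6×7.5 + 9×12.5 + 12×17.5 + 9×22.5 + 6×27.5 + 7×32.5 + 4×37.5 = 1112.5
n = Σf = 53
Mean = 1112.5 / 53 = 20.9906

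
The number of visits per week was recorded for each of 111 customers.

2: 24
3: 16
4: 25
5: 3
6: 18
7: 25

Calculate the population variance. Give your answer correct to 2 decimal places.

Values: 2, 3, 4, 5, 6, 7
n = 111, Σfx = 494, mean = 4.4505
Σfx² = 2588
Σf(x − x̄)² = Σfx² − (Σfx)²/n = 2588 − 494²/111 = 389.4775
Population variance = 389.4775 / 111 = 3.5088

3.51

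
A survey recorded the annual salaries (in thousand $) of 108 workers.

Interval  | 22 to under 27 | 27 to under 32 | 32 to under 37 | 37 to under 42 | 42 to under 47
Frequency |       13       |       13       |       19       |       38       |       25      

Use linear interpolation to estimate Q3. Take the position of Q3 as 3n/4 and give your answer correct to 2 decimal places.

Cumulative frequencies: 13, 26, 45, 83, 108
n = 108; position = 3n/4 = 81.
This falls in the class 37 to under 42: L = 37, F = 45, f = 38, h = 5.
Upper quartile ≈ 37 + ((81 − 45) / 38) × 5 = 41.7368

41.74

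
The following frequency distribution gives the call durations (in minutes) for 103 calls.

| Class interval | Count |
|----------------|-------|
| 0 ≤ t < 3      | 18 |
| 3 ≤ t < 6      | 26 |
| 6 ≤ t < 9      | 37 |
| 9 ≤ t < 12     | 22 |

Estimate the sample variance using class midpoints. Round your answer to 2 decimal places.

9.22

Midpoints: 1.5, 4.5, 7.5, 10.5
n = 103, Σfm = 652.5, mean = 6.3350
Σfm² = 5073.75
Σf(m − x̄)² = Σfm² − (Σfm)²/n = 5073.75 − 652.5²/103 = 940.1942
Sample variance = 940.1942 / 102 = 9.2176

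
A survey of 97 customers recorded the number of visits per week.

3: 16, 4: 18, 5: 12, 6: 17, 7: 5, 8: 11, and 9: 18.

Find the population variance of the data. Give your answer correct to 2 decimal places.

Values: 3, 4, 5, 6, 7, 8, 9
n = 97, Σfx = 567, mean = 5.8454
Σfx² = 3751
Σf(x − x̄)² = Σfx² − (Σfx)²/n = 3751 − 567²/97 = 436.6804
Population variance = 436.6804 / 97 = 4.5019

4.50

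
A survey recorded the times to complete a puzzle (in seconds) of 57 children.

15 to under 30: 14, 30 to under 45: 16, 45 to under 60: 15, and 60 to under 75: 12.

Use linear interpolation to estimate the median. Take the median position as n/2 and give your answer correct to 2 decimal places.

Cumulative frequencies: 14, 30, 45, 57
n = 57; position = n/2 = 28.5.
This falls in the class 30 to under 45: L = 30, F = 14, f = 16, h = 15.
Median ≈ 30 + ((28.5 − 14) / 16) × 15 = 43.5938

43.59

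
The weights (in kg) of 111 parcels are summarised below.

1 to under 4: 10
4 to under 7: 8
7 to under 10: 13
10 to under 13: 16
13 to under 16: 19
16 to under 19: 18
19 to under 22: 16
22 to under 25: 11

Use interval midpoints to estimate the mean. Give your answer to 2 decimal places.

Midpoints: 2.5, 5.5, 8.5, 11.5, 14.5, 17.5, 20.5, 23.5
Σfm = 10×2.5 + 8×5.5 + 13×8.5 + 16×11.5 + 19×14.5 + 18×17.5 + 16×20.5 + 11×23.5 = 1540.5
n = Σf = 111
Mean = 1540.5 / 111 = 13.8784

13.88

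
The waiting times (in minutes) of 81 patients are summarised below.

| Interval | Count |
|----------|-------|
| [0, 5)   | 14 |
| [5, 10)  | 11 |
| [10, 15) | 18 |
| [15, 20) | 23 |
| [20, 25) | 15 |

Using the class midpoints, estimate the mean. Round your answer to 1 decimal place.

Midpoints: 2.5, 7.5, 12.5, 17.5, 22.5
Σfm = 14×2.5 + 11×7.5 + 18×12.5 + 23×17.5 + 15×22.5 = 1082.5
n = Σf = 81
Mean = 1082.5 / 81 = 13.3642

13.4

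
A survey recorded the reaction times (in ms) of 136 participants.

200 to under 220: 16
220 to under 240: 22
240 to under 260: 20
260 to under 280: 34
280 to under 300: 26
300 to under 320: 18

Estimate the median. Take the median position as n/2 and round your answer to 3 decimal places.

265.882

Cumulative frequencies: 16, 38, 58, 92, 118, 136
n = 136; position = n/2 = 68.
This falls in the class 260 to under 280: L = 260, F = 58, f = 34, h = 20.
Median ≈ 260 + ((68 − 58) / 34) × 20 = 265.8824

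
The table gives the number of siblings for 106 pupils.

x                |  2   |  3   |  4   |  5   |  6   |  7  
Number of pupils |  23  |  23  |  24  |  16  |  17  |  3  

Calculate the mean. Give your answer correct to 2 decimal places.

Values: 2, 3, 4, 5, 6, 7
Σfx = 23×2 + 23×3 + 24×4 + 16×5 + 17×6 + 3×7 = 414
n = Σf = 106
Mean = 414 / 106 = 3.9057

3.91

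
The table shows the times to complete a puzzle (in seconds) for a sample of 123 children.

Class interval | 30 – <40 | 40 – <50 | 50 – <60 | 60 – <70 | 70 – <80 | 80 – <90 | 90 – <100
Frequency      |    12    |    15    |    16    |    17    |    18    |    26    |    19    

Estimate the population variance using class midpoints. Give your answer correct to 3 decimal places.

374.420

Midpoints: 35, 45, 55, 65, 75, 85, 95
n = 123, Σfm = 8445, mean = 68.6585
Σfm² = 625875
Σf(m − x̄)² = Σfm² − (Σfm)²/n = 625875 − 8445²/123 = 46053.6585
Population variance = 46053.6585 / 123 = 374.4200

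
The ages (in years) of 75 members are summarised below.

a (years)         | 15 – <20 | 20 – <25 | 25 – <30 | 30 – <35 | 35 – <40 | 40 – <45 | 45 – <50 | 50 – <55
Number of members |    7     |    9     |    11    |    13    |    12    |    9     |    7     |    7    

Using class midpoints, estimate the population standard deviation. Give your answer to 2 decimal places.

10.36

Midpoints: 17.5, 22.5, 27.5, 32.5, 37.5, 42.5, 47.5, 52.5
n = 75, Σfm = 2582.5, mean = 34.4333
Σfm² = 96968.75
Σf(m − x̄)² = Σfm² − (Σfm)²/n = 96968.75 − 2582.5²/75 = 8044.6667
Population variance = 8044.6667 / 75 = 107.2622
Standard deviation = √107.2622 = 10.3567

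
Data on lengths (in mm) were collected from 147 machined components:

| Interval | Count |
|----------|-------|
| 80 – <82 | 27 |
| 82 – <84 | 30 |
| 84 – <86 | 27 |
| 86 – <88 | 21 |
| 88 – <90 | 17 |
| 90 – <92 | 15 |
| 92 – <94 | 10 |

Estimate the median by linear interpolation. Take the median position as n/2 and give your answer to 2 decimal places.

85.22

Cumulative frequencies: 27, 57, 84, 105, 122, 137, 147
n = 147; position = n/2 = 73.5.
This falls in the class 84 – <86: L = 84, F = 57, f = 27, h = 2.
Median ≈ 84 + ((73.5 − 57) / 27) × 2 = 85.2222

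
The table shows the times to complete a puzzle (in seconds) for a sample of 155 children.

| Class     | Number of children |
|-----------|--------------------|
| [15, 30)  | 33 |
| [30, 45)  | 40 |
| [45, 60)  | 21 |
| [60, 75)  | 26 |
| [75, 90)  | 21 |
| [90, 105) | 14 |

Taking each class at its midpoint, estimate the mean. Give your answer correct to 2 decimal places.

52.89

Midpoints: 22.5, 37.5, 52.5, 67.5, 82.5, 97.5
Σfm = 33×22.5 + 40×37.5 + 21×52.5 + 26×67.5 + 21×82.5 + 14×97.5 = 8197.5
n = Σf = 155
Mean = 8197.5 / 155 = 52.8871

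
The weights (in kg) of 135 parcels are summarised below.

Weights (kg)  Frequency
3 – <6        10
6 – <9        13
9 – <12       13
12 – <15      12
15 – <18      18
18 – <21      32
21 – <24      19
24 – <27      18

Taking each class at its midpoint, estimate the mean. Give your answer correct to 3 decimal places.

16.656

Midpoints: 4.5, 7.5, 10.5, 13.5, 16.5, 19.5, 22.5, 25.5
Σfm = 10×4.5 + 13×7.5 + 13×10.5 + 12×13.5 + 18×16.5 + 32×19.5 + 19×22.5 + 18×25.5 = 2248.5
n = Σf = 135
Mean = 2248.5 / 135 = 16.6556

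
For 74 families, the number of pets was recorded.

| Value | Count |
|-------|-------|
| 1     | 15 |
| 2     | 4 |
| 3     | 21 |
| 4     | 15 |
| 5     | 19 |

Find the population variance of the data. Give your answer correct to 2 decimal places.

2.03

Values: 1, 2, 3, 4, 5
n = 74, Σfx = 241, mean = 3.2568
Σfx² = 935
Σf(x − x̄)² = Σfx² − (Σfx)²/n = 935 − 241²/74 = 150.1216
Population variance = 150.1216 / 74 = 2.0287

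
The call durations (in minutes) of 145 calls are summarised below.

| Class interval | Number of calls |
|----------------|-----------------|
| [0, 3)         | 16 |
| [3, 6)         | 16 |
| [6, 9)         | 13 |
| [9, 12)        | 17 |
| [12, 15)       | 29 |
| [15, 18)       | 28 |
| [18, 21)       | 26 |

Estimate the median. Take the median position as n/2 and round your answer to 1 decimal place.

13.1

Cumulative frequencies: 16, 32, 45, 62, 91, 119, 145
n = 145; position = n/2 = 72.5.
This falls in the class [12, 15): L = 12, F = 62, f = 29, h = 3.
Median ≈ 12 + ((72.5 − 62) / 29) × 3 = 13.0862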